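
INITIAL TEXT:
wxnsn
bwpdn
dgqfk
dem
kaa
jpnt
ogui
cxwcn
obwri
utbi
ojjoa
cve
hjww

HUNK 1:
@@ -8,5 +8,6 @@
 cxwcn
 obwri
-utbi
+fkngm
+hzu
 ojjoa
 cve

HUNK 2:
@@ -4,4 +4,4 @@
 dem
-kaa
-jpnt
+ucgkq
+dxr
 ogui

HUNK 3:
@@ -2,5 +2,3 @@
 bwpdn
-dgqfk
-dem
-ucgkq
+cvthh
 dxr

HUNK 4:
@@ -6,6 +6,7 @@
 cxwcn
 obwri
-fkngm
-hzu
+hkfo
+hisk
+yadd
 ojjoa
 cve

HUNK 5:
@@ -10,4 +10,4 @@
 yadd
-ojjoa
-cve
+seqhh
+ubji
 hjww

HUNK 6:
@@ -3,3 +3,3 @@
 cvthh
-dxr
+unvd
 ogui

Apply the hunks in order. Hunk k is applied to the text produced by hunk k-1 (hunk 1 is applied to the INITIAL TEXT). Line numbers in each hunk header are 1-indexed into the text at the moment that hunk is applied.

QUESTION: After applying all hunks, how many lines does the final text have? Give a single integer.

Hunk 1: at line 8 remove [utbi] add [fkngm,hzu] -> 14 lines: wxnsn bwpdn dgqfk dem kaa jpnt ogui cxwcn obwri fkngm hzu ojjoa cve hjww
Hunk 2: at line 4 remove [kaa,jpnt] add [ucgkq,dxr] -> 14 lines: wxnsn bwpdn dgqfk dem ucgkq dxr ogui cxwcn obwri fkngm hzu ojjoa cve hjww
Hunk 3: at line 2 remove [dgqfk,dem,ucgkq] add [cvthh] -> 12 lines: wxnsn bwpdn cvthh dxr ogui cxwcn obwri fkngm hzu ojjoa cve hjww
Hunk 4: at line 6 remove [fkngm,hzu] add [hkfo,hisk,yadd] -> 13 lines: wxnsn bwpdn cvthh dxr ogui cxwcn obwri hkfo hisk yadd ojjoa cve hjww
Hunk 5: at line 10 remove [ojjoa,cve] add [seqhh,ubji] -> 13 lines: wxnsn bwpdn cvthh dxr ogui cxwcn obwri hkfo hisk yadd seqhh ubji hjww
Hunk 6: at line 3 remove [dxr] add [unvd] -> 13 lines: wxnsn bwpdn cvthh unvd ogui cxwcn obwri hkfo hisk yadd seqhh ubji hjww
Final line count: 13

Answer: 13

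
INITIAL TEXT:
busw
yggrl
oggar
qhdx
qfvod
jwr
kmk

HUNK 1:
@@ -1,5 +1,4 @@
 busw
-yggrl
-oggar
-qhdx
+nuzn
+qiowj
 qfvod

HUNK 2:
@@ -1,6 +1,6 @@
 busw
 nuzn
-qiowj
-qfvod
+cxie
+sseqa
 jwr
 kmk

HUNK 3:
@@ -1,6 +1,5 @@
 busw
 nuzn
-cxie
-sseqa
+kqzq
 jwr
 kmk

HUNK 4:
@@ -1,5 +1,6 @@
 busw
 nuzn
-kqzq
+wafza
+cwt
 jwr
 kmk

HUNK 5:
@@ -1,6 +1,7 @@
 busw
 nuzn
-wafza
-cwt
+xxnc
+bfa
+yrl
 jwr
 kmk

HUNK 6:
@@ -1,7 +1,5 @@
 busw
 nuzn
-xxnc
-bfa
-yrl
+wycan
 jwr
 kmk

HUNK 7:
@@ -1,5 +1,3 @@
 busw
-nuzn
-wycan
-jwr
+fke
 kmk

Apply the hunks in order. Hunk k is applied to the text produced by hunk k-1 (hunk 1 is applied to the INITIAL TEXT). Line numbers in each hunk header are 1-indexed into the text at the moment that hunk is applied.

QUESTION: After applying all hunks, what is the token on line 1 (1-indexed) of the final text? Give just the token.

Hunk 1: at line 1 remove [yggrl,oggar,qhdx] add [nuzn,qiowj] -> 6 lines: busw nuzn qiowj qfvod jwr kmk
Hunk 2: at line 1 remove [qiowj,qfvod] add [cxie,sseqa] -> 6 lines: busw nuzn cxie sseqa jwr kmk
Hunk 3: at line 1 remove [cxie,sseqa] add [kqzq] -> 5 lines: busw nuzn kqzq jwr kmk
Hunk 4: at line 1 remove [kqzq] add [wafza,cwt] -> 6 lines: busw nuzn wafza cwt jwr kmk
Hunk 5: at line 1 remove [wafza,cwt] add [xxnc,bfa,yrl] -> 7 lines: busw nuzn xxnc bfa yrl jwr kmk
Hunk 6: at line 1 remove [xxnc,bfa,yrl] add [wycan] -> 5 lines: busw nuzn wycan jwr kmk
Hunk 7: at line 1 remove [nuzn,wycan,jwr] add [fke] -> 3 lines: busw fke kmk
Final line 1: busw

Answer: busw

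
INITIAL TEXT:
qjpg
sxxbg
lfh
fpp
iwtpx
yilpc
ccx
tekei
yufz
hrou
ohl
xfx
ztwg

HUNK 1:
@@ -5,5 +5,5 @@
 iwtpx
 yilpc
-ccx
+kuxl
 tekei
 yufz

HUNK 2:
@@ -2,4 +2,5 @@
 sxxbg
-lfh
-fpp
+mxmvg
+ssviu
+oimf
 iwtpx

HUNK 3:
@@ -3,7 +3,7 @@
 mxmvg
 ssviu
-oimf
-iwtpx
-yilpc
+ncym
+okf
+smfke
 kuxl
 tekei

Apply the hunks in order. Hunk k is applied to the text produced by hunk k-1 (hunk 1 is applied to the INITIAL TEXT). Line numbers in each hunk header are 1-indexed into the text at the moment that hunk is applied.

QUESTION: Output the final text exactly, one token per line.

Answer: qjpg
sxxbg
mxmvg
ssviu
ncym
okf
smfke
kuxl
tekei
yufz
hrou
ohl
xfx
ztwg

Derivation:
Hunk 1: at line 5 remove [ccx] add [kuxl] -> 13 lines: qjpg sxxbg lfh fpp iwtpx yilpc kuxl tekei yufz hrou ohl xfx ztwg
Hunk 2: at line 2 remove [lfh,fpp] add [mxmvg,ssviu,oimf] -> 14 lines: qjpg sxxbg mxmvg ssviu oimf iwtpx yilpc kuxl tekei yufz hrou ohl xfx ztwg
Hunk 3: at line 3 remove [oimf,iwtpx,yilpc] add [ncym,okf,smfke] -> 14 lines: qjpg sxxbg mxmvg ssviu ncym okf smfke kuxl tekei yufz hrou ohl xfx ztwg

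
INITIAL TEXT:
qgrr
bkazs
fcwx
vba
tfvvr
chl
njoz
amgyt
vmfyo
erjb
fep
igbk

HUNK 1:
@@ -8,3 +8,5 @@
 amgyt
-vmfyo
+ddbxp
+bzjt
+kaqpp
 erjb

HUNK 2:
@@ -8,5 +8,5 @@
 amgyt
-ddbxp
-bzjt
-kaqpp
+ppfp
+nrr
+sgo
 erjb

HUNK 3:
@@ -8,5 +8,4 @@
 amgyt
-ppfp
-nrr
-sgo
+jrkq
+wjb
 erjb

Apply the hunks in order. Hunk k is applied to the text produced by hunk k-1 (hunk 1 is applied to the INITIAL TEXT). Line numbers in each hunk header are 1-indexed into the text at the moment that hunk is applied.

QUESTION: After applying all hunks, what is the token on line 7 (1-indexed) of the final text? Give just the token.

Answer: njoz

Derivation:
Hunk 1: at line 8 remove [vmfyo] add [ddbxp,bzjt,kaqpp] -> 14 lines: qgrr bkazs fcwx vba tfvvr chl njoz amgyt ddbxp bzjt kaqpp erjb fep igbk
Hunk 2: at line 8 remove [ddbxp,bzjt,kaqpp] add [ppfp,nrr,sgo] -> 14 lines: qgrr bkazs fcwx vba tfvvr chl njoz amgyt ppfp nrr sgo erjb fep igbk
Hunk 3: at line 8 remove [ppfp,nrr,sgo] add [jrkq,wjb] -> 13 lines: qgrr bkazs fcwx vba tfvvr chl njoz amgyt jrkq wjb erjb fep igbk
Final line 7: njoz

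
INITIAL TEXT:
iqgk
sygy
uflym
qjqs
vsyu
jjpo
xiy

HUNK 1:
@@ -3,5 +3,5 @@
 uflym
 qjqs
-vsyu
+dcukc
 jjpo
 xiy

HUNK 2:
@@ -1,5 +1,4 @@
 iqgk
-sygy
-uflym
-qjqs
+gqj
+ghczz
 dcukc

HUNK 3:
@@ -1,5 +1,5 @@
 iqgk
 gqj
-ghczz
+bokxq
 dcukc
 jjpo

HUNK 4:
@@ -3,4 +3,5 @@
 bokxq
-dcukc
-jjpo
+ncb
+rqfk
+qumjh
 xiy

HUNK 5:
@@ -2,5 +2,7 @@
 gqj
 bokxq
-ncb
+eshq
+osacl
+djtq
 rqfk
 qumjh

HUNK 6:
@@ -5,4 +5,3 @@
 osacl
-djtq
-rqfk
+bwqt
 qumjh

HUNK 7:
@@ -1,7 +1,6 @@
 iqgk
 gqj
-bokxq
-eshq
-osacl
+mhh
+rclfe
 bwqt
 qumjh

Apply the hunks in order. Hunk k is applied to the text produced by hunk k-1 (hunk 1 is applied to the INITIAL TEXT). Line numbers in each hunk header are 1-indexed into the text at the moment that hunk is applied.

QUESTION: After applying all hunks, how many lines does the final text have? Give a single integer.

Hunk 1: at line 3 remove [vsyu] add [dcukc] -> 7 lines: iqgk sygy uflym qjqs dcukc jjpo xiy
Hunk 2: at line 1 remove [sygy,uflym,qjqs] add [gqj,ghczz] -> 6 lines: iqgk gqj ghczz dcukc jjpo xiy
Hunk 3: at line 1 remove [ghczz] add [bokxq] -> 6 lines: iqgk gqj bokxq dcukc jjpo xiy
Hunk 4: at line 3 remove [dcukc,jjpo] add [ncb,rqfk,qumjh] -> 7 lines: iqgk gqj bokxq ncb rqfk qumjh xiy
Hunk 5: at line 2 remove [ncb] add [eshq,osacl,djtq] -> 9 lines: iqgk gqj bokxq eshq osacl djtq rqfk qumjh xiy
Hunk 6: at line 5 remove [djtq,rqfk] add [bwqt] -> 8 lines: iqgk gqj bokxq eshq osacl bwqt qumjh xiy
Hunk 7: at line 1 remove [bokxq,eshq,osacl] add [mhh,rclfe] -> 7 lines: iqgk gqj mhh rclfe bwqt qumjh xiy
Final line count: 7

Answer: 7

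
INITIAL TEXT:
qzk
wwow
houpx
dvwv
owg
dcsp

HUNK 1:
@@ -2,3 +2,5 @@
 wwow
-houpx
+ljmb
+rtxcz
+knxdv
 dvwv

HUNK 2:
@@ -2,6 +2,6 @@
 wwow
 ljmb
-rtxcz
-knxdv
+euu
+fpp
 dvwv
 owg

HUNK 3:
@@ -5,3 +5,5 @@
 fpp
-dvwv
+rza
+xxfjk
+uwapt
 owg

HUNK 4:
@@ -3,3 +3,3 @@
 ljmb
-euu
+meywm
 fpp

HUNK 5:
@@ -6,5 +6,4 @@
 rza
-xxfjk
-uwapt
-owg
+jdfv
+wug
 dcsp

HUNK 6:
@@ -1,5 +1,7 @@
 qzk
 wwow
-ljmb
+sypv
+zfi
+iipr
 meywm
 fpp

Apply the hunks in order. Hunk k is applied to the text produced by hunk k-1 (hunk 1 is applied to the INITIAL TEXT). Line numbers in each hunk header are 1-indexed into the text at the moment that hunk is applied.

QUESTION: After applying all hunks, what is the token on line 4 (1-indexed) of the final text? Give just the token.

Answer: zfi

Derivation:
Hunk 1: at line 2 remove [houpx] add [ljmb,rtxcz,knxdv] -> 8 lines: qzk wwow ljmb rtxcz knxdv dvwv owg dcsp
Hunk 2: at line 2 remove [rtxcz,knxdv] add [euu,fpp] -> 8 lines: qzk wwow ljmb euu fpp dvwv owg dcsp
Hunk 3: at line 5 remove [dvwv] add [rza,xxfjk,uwapt] -> 10 lines: qzk wwow ljmb euu fpp rza xxfjk uwapt owg dcsp
Hunk 4: at line 3 remove [euu] add [meywm] -> 10 lines: qzk wwow ljmb meywm fpp rza xxfjk uwapt owg dcsp
Hunk 5: at line 6 remove [xxfjk,uwapt,owg] add [jdfv,wug] -> 9 lines: qzk wwow ljmb meywm fpp rza jdfv wug dcsp
Hunk 6: at line 1 remove [ljmb] add [sypv,zfi,iipr] -> 11 lines: qzk wwow sypv zfi iipr meywm fpp rza jdfv wug dcsp
Final line 4: zfi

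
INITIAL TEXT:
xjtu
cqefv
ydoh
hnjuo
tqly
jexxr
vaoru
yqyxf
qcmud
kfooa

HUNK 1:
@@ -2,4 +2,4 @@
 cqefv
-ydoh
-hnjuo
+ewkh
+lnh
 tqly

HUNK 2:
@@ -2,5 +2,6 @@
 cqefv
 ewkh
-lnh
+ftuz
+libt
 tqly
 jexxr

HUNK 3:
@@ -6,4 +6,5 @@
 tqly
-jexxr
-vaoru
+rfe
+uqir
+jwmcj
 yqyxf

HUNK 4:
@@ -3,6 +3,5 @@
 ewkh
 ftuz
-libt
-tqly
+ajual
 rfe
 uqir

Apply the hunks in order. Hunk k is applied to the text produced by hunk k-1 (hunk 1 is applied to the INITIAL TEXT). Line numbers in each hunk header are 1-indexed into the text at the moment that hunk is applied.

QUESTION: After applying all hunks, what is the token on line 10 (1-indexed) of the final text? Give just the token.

Answer: qcmud

Derivation:
Hunk 1: at line 2 remove [ydoh,hnjuo] add [ewkh,lnh] -> 10 lines: xjtu cqefv ewkh lnh tqly jexxr vaoru yqyxf qcmud kfooa
Hunk 2: at line 2 remove [lnh] add [ftuz,libt] -> 11 lines: xjtu cqefv ewkh ftuz libt tqly jexxr vaoru yqyxf qcmud kfooa
Hunk 3: at line 6 remove [jexxr,vaoru] add [rfe,uqir,jwmcj] -> 12 lines: xjtu cqefv ewkh ftuz libt tqly rfe uqir jwmcj yqyxf qcmud kfooa
Hunk 4: at line 3 remove [libt,tqly] add [ajual] -> 11 lines: xjtu cqefv ewkh ftuz ajual rfe uqir jwmcj yqyxf qcmud kfooa
Final line 10: qcmud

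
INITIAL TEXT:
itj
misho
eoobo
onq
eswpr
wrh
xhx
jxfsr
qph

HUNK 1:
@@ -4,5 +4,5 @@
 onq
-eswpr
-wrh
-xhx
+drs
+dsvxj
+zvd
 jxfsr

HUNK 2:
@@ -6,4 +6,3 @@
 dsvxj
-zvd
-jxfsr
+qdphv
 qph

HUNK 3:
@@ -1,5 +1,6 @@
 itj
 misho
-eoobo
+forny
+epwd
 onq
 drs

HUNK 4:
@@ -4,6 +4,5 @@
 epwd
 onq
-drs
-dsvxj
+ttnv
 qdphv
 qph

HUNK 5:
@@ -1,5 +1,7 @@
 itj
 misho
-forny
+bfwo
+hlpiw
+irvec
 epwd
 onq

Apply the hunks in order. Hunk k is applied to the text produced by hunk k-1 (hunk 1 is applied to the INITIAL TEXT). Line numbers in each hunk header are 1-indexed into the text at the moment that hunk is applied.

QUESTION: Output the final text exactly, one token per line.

Answer: itj
misho
bfwo
hlpiw
irvec
epwd
onq
ttnv
qdphv
qph

Derivation:
Hunk 1: at line 4 remove [eswpr,wrh,xhx] add [drs,dsvxj,zvd] -> 9 lines: itj misho eoobo onq drs dsvxj zvd jxfsr qph
Hunk 2: at line 6 remove [zvd,jxfsr] add [qdphv] -> 8 lines: itj misho eoobo onq drs dsvxj qdphv qph
Hunk 3: at line 1 remove [eoobo] add [forny,epwd] -> 9 lines: itj misho forny epwd onq drs dsvxj qdphv qph
Hunk 4: at line 4 remove [drs,dsvxj] add [ttnv] -> 8 lines: itj misho forny epwd onq ttnv qdphv qph
Hunk 5: at line 1 remove [forny] add [bfwo,hlpiw,irvec] -> 10 lines: itj misho bfwo hlpiw irvec epwd onq ttnv qdphv qph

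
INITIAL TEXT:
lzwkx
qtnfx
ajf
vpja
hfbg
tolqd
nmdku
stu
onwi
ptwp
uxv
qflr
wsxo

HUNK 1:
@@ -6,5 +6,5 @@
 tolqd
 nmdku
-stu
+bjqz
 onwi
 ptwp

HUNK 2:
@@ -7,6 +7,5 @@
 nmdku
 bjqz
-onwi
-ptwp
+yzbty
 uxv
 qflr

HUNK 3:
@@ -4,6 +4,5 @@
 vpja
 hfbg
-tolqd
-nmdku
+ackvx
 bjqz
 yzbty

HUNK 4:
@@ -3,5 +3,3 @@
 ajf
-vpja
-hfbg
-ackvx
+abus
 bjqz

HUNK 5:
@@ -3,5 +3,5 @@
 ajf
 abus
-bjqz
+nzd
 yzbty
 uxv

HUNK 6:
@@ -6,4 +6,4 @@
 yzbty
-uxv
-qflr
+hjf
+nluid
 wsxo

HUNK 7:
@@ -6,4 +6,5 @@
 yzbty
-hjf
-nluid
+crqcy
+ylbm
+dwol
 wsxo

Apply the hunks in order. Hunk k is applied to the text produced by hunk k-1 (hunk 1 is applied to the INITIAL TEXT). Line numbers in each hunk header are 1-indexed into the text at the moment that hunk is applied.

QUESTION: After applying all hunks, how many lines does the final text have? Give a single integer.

Answer: 10

Derivation:
Hunk 1: at line 6 remove [stu] add [bjqz] -> 13 lines: lzwkx qtnfx ajf vpja hfbg tolqd nmdku bjqz onwi ptwp uxv qflr wsxo
Hunk 2: at line 7 remove [onwi,ptwp] add [yzbty] -> 12 lines: lzwkx qtnfx ajf vpja hfbg tolqd nmdku bjqz yzbty uxv qflr wsxo
Hunk 3: at line 4 remove [tolqd,nmdku] add [ackvx] -> 11 lines: lzwkx qtnfx ajf vpja hfbg ackvx bjqz yzbty uxv qflr wsxo
Hunk 4: at line 3 remove [vpja,hfbg,ackvx] add [abus] -> 9 lines: lzwkx qtnfx ajf abus bjqz yzbty uxv qflr wsxo
Hunk 5: at line 3 remove [bjqz] add [nzd] -> 9 lines: lzwkx qtnfx ajf abus nzd yzbty uxv qflr wsxo
Hunk 6: at line 6 remove [uxv,qflr] add [hjf,nluid] -> 9 lines: lzwkx qtnfx ajf abus nzd yzbty hjf nluid wsxo
Hunk 7: at line 6 remove [hjf,nluid] add [crqcy,ylbm,dwol] -> 10 lines: lzwkx qtnfx ajf abus nzd yzbty crqcy ylbm dwol wsxo
Final line count: 10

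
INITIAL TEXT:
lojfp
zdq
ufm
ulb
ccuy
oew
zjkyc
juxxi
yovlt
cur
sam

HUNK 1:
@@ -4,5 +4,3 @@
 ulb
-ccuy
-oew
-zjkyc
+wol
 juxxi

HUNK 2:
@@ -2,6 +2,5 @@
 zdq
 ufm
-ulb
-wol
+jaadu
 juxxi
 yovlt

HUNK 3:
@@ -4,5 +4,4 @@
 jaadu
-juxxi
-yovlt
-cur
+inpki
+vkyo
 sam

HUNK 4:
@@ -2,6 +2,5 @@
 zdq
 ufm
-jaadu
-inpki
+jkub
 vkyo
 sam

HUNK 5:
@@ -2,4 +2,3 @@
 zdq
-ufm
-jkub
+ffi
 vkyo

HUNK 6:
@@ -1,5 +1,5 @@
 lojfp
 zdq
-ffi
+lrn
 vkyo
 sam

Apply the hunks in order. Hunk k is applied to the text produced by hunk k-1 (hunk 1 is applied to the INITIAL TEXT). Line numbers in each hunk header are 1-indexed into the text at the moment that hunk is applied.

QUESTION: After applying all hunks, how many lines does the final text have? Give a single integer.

Hunk 1: at line 4 remove [ccuy,oew,zjkyc] add [wol] -> 9 lines: lojfp zdq ufm ulb wol juxxi yovlt cur sam
Hunk 2: at line 2 remove [ulb,wol] add [jaadu] -> 8 lines: lojfp zdq ufm jaadu juxxi yovlt cur sam
Hunk 3: at line 4 remove [juxxi,yovlt,cur] add [inpki,vkyo] -> 7 lines: lojfp zdq ufm jaadu inpki vkyo sam
Hunk 4: at line 2 remove [jaadu,inpki] add [jkub] -> 6 lines: lojfp zdq ufm jkub vkyo sam
Hunk 5: at line 2 remove [ufm,jkub] add [ffi] -> 5 lines: lojfp zdq ffi vkyo sam
Hunk 6: at line 1 remove [ffi] add [lrn] -> 5 lines: lojfp zdq lrn vkyo sam
Final line count: 5

Answer: 5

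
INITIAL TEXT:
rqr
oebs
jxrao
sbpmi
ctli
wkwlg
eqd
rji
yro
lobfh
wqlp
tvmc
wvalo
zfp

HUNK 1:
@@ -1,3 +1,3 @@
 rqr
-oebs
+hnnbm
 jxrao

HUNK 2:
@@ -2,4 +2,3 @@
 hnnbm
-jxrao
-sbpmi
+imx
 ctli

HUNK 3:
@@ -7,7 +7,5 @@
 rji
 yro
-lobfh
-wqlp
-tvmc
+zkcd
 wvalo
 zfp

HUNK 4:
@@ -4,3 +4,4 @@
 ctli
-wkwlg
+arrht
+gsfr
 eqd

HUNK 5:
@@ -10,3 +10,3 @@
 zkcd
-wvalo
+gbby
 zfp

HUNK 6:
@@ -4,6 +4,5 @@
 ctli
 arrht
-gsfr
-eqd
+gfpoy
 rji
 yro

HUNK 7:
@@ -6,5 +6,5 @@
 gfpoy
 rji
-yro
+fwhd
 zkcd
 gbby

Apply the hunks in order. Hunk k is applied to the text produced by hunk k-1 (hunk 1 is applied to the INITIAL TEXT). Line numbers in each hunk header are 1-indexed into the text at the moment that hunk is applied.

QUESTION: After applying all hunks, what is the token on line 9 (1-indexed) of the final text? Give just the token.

Answer: zkcd

Derivation:
Hunk 1: at line 1 remove [oebs] add [hnnbm] -> 14 lines: rqr hnnbm jxrao sbpmi ctli wkwlg eqd rji yro lobfh wqlp tvmc wvalo zfp
Hunk 2: at line 2 remove [jxrao,sbpmi] add [imx] -> 13 lines: rqr hnnbm imx ctli wkwlg eqd rji yro lobfh wqlp tvmc wvalo zfp
Hunk 3: at line 7 remove [lobfh,wqlp,tvmc] add [zkcd] -> 11 lines: rqr hnnbm imx ctli wkwlg eqd rji yro zkcd wvalo zfp
Hunk 4: at line 4 remove [wkwlg] add [arrht,gsfr] -> 12 lines: rqr hnnbm imx ctli arrht gsfr eqd rji yro zkcd wvalo zfp
Hunk 5: at line 10 remove [wvalo] add [gbby] -> 12 lines: rqr hnnbm imx ctli arrht gsfr eqd rji yro zkcd gbby zfp
Hunk 6: at line 4 remove [gsfr,eqd] add [gfpoy] -> 11 lines: rqr hnnbm imx ctli arrht gfpoy rji yro zkcd gbby zfp
Hunk 7: at line 6 remove [yro] add [fwhd] -> 11 lines: rqr hnnbm imx ctli arrht gfpoy rji fwhd zkcd gbby zfp
Final line 9: zkcd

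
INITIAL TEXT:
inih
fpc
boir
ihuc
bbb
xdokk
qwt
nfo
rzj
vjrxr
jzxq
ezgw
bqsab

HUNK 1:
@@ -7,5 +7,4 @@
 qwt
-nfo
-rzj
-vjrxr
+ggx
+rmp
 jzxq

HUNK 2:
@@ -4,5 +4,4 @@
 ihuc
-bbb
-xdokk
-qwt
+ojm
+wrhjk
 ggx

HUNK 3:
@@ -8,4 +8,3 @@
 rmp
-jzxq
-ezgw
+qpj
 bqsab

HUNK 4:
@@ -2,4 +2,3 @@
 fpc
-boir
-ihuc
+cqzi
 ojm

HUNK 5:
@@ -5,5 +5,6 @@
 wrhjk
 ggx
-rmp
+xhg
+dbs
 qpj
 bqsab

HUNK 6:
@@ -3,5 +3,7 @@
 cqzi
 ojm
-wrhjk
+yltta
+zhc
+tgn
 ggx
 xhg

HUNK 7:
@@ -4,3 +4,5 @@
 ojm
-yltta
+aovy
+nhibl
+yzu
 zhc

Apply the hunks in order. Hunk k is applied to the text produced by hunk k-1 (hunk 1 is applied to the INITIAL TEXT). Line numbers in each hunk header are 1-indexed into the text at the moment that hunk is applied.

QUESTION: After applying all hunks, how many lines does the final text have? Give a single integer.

Hunk 1: at line 7 remove [nfo,rzj,vjrxr] add [ggx,rmp] -> 12 lines: inih fpc boir ihuc bbb xdokk qwt ggx rmp jzxq ezgw bqsab
Hunk 2: at line 4 remove [bbb,xdokk,qwt] add [ojm,wrhjk] -> 11 lines: inih fpc boir ihuc ojm wrhjk ggx rmp jzxq ezgw bqsab
Hunk 3: at line 8 remove [jzxq,ezgw] add [qpj] -> 10 lines: inih fpc boir ihuc ojm wrhjk ggx rmp qpj bqsab
Hunk 4: at line 2 remove [boir,ihuc] add [cqzi] -> 9 lines: inih fpc cqzi ojm wrhjk ggx rmp qpj bqsab
Hunk 5: at line 5 remove [rmp] add [xhg,dbs] -> 10 lines: inih fpc cqzi ojm wrhjk ggx xhg dbs qpj bqsab
Hunk 6: at line 3 remove [wrhjk] add [yltta,zhc,tgn] -> 12 lines: inih fpc cqzi ojm yltta zhc tgn ggx xhg dbs qpj bqsab
Hunk 7: at line 4 remove [yltta] add [aovy,nhibl,yzu] -> 14 lines: inih fpc cqzi ojm aovy nhibl yzu zhc tgn ggx xhg dbs qpj bqsab
Final line count: 14

Answer: 14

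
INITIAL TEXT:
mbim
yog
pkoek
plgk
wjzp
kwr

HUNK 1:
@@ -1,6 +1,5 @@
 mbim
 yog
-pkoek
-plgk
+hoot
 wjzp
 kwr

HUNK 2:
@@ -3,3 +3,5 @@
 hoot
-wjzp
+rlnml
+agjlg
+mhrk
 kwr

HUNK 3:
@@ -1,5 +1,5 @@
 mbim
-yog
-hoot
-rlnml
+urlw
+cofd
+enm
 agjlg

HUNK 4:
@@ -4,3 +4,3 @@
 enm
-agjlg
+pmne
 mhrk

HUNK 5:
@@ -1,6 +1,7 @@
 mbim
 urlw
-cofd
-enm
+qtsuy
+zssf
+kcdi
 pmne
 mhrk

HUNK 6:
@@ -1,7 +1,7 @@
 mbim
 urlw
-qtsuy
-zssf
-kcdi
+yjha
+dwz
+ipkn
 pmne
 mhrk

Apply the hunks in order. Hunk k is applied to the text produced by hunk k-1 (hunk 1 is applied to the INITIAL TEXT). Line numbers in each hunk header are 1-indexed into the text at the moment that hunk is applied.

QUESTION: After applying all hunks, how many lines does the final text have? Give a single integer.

Answer: 8

Derivation:
Hunk 1: at line 1 remove [pkoek,plgk] add [hoot] -> 5 lines: mbim yog hoot wjzp kwr
Hunk 2: at line 3 remove [wjzp] add [rlnml,agjlg,mhrk] -> 7 lines: mbim yog hoot rlnml agjlg mhrk kwr
Hunk 3: at line 1 remove [yog,hoot,rlnml] add [urlw,cofd,enm] -> 7 lines: mbim urlw cofd enm agjlg mhrk kwr
Hunk 4: at line 4 remove [agjlg] add [pmne] -> 7 lines: mbim urlw cofd enm pmne mhrk kwr
Hunk 5: at line 1 remove [cofd,enm] add [qtsuy,zssf,kcdi] -> 8 lines: mbim urlw qtsuy zssf kcdi pmne mhrk kwr
Hunk 6: at line 1 remove [qtsuy,zssf,kcdi] add [yjha,dwz,ipkn] -> 8 lines: mbim urlw yjha dwz ipkn pmne mhrk kwr
Final line count: 8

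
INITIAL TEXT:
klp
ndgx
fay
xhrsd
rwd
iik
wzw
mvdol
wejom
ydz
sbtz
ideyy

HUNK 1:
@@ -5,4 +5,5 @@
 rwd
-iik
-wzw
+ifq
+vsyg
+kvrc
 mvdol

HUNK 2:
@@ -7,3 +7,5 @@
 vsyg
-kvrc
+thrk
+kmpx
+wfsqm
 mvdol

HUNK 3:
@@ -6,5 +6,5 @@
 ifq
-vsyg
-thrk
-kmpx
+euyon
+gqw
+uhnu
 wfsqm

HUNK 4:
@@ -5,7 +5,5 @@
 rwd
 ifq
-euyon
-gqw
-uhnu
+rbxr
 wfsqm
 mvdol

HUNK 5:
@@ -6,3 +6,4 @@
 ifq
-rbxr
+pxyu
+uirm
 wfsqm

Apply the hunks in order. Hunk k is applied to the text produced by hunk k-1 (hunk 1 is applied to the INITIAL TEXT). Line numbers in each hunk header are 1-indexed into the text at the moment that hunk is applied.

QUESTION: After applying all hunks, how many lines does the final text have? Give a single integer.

Answer: 14

Derivation:
Hunk 1: at line 5 remove [iik,wzw] add [ifq,vsyg,kvrc] -> 13 lines: klp ndgx fay xhrsd rwd ifq vsyg kvrc mvdol wejom ydz sbtz ideyy
Hunk 2: at line 7 remove [kvrc] add [thrk,kmpx,wfsqm] -> 15 lines: klp ndgx fay xhrsd rwd ifq vsyg thrk kmpx wfsqm mvdol wejom ydz sbtz ideyy
Hunk 3: at line 6 remove [vsyg,thrk,kmpx] add [euyon,gqw,uhnu] -> 15 lines: klp ndgx fay xhrsd rwd ifq euyon gqw uhnu wfsqm mvdol wejom ydz sbtz ideyy
Hunk 4: at line 5 remove [euyon,gqw,uhnu] add [rbxr] -> 13 lines: klp ndgx fay xhrsd rwd ifq rbxr wfsqm mvdol wejom ydz sbtz ideyy
Hunk 5: at line 6 remove [rbxr] add [pxyu,uirm] -> 14 lines: klp ndgx fay xhrsd rwd ifq pxyu uirm wfsqm mvdol wejom ydz sbtz ideyy
Final line count: 14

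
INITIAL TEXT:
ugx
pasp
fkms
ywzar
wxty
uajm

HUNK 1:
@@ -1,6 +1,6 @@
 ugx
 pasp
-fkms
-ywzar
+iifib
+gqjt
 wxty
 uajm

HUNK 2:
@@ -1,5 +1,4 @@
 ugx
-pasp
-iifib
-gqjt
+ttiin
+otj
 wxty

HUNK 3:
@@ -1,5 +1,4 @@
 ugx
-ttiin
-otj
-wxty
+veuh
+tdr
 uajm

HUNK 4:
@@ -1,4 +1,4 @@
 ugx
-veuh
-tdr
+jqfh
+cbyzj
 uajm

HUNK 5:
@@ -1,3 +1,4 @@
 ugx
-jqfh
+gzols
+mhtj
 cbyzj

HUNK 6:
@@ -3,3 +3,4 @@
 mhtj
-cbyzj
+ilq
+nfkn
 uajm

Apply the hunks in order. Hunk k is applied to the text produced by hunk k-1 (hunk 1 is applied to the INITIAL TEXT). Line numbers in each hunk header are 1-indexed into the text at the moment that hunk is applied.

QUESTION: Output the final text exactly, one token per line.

Hunk 1: at line 1 remove [fkms,ywzar] add [iifib,gqjt] -> 6 lines: ugx pasp iifib gqjt wxty uajm
Hunk 2: at line 1 remove [pasp,iifib,gqjt] add [ttiin,otj] -> 5 lines: ugx ttiin otj wxty uajm
Hunk 3: at line 1 remove [ttiin,otj,wxty] add [veuh,tdr] -> 4 lines: ugx veuh tdr uajm
Hunk 4: at line 1 remove [veuh,tdr] add [jqfh,cbyzj] -> 4 lines: ugx jqfh cbyzj uajm
Hunk 5: at line 1 remove [jqfh] add [gzols,mhtj] -> 5 lines: ugx gzols mhtj cbyzj uajm
Hunk 6: at line 3 remove [cbyzj] add [ilq,nfkn] -> 6 lines: ugx gzols mhtj ilq nfkn uajm

Answer: ugx
gzols
mhtj
ilq
nfkn
uajm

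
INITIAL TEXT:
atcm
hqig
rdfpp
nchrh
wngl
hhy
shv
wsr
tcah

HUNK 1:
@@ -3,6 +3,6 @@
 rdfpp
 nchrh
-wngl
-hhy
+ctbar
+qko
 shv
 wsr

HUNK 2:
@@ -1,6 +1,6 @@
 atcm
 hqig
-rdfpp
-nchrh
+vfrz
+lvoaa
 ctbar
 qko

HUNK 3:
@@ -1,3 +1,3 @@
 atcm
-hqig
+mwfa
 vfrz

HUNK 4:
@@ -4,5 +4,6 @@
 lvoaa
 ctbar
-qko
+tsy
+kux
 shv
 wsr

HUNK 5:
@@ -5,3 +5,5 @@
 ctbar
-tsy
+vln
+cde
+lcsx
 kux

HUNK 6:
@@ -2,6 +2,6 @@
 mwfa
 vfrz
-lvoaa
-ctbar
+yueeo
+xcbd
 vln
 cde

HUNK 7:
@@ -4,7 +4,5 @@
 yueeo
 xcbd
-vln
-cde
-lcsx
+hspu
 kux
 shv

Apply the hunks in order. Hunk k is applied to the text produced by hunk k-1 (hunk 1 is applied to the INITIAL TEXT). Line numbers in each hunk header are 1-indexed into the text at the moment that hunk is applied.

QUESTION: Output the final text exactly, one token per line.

Answer: atcm
mwfa
vfrz
yueeo
xcbd
hspu
kux
shv
wsr
tcah

Derivation:
Hunk 1: at line 3 remove [wngl,hhy] add [ctbar,qko] -> 9 lines: atcm hqig rdfpp nchrh ctbar qko shv wsr tcah
Hunk 2: at line 1 remove [rdfpp,nchrh] add [vfrz,lvoaa] -> 9 lines: atcm hqig vfrz lvoaa ctbar qko shv wsr tcah
Hunk 3: at line 1 remove [hqig] add [mwfa] -> 9 lines: atcm mwfa vfrz lvoaa ctbar qko shv wsr tcah
Hunk 4: at line 4 remove [qko] add [tsy,kux] -> 10 lines: atcm mwfa vfrz lvoaa ctbar tsy kux shv wsr tcah
Hunk 5: at line 5 remove [tsy] add [vln,cde,lcsx] -> 12 lines: atcm mwfa vfrz lvoaa ctbar vln cde lcsx kux shv wsr tcah
Hunk 6: at line 2 remove [lvoaa,ctbar] add [yueeo,xcbd] -> 12 lines: atcm mwfa vfrz yueeo xcbd vln cde lcsx kux shv wsr tcah
Hunk 7: at line 4 remove [vln,cde,lcsx] add [hspu] -> 10 lines: atcm mwfa vfrz yueeo xcbd hspu kux shv wsr tcah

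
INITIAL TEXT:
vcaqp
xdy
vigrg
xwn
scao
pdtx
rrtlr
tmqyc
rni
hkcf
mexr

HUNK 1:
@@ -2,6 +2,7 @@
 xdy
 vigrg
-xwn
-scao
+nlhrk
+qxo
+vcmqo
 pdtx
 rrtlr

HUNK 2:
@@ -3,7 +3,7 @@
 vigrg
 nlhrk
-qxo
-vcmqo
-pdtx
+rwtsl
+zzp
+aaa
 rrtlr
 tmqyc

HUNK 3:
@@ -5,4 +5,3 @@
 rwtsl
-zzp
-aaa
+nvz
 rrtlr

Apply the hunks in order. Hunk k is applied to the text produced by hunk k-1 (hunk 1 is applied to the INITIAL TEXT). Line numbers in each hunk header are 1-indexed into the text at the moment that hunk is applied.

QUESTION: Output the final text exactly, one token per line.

Answer: vcaqp
xdy
vigrg
nlhrk
rwtsl
nvz
rrtlr
tmqyc
rni
hkcf
mexr

Derivation:
Hunk 1: at line 2 remove [xwn,scao] add [nlhrk,qxo,vcmqo] -> 12 lines: vcaqp xdy vigrg nlhrk qxo vcmqo pdtx rrtlr tmqyc rni hkcf mexr
Hunk 2: at line 3 remove [qxo,vcmqo,pdtx] add [rwtsl,zzp,aaa] -> 12 lines: vcaqp xdy vigrg nlhrk rwtsl zzp aaa rrtlr tmqyc rni hkcf mexr
Hunk 3: at line 5 remove [zzp,aaa] add [nvz] -> 11 lines: vcaqp xdy vigrg nlhrk rwtsl nvz rrtlr tmqyc rni hkcf mexr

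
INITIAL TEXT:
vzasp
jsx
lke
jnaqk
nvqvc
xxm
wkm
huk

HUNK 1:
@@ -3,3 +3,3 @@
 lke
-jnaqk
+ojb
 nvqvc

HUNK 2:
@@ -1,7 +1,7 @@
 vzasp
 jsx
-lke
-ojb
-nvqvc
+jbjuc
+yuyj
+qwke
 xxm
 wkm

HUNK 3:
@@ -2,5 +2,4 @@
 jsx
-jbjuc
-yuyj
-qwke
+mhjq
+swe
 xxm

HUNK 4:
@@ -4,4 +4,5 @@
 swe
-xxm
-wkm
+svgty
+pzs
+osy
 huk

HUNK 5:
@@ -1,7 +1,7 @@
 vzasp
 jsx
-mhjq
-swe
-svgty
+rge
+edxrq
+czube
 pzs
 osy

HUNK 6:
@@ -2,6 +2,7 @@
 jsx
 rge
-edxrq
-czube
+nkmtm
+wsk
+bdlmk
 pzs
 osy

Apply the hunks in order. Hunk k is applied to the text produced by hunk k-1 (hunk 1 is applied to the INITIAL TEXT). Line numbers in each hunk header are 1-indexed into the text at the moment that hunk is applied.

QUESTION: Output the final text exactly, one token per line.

Hunk 1: at line 3 remove [jnaqk] add [ojb] -> 8 lines: vzasp jsx lke ojb nvqvc xxm wkm huk
Hunk 2: at line 1 remove [lke,ojb,nvqvc] add [jbjuc,yuyj,qwke] -> 8 lines: vzasp jsx jbjuc yuyj qwke xxm wkm huk
Hunk 3: at line 2 remove [jbjuc,yuyj,qwke] add [mhjq,swe] -> 7 lines: vzasp jsx mhjq swe xxm wkm huk
Hunk 4: at line 4 remove [xxm,wkm] add [svgty,pzs,osy] -> 8 lines: vzasp jsx mhjq swe svgty pzs osy huk
Hunk 5: at line 1 remove [mhjq,swe,svgty] add [rge,edxrq,czube] -> 8 lines: vzasp jsx rge edxrq czube pzs osy huk
Hunk 6: at line 2 remove [edxrq,czube] add [nkmtm,wsk,bdlmk] -> 9 lines: vzasp jsx rge nkmtm wsk bdlmk pzs osy huk

Answer: vzasp
jsx
rge
nkmtm
wsk
bdlmk
pzs
osy
huk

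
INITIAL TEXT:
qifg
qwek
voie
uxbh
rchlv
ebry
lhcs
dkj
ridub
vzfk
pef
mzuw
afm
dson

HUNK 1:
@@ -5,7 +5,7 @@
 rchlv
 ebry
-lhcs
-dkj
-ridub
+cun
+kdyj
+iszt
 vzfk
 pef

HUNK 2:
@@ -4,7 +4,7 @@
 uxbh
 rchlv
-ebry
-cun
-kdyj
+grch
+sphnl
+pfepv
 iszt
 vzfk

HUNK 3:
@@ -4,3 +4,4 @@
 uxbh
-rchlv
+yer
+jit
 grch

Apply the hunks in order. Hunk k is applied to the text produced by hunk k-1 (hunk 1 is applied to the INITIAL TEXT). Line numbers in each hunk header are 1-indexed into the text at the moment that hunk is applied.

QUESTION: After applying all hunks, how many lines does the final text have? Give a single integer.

Hunk 1: at line 5 remove [lhcs,dkj,ridub] add [cun,kdyj,iszt] -> 14 lines: qifg qwek voie uxbh rchlv ebry cun kdyj iszt vzfk pef mzuw afm dson
Hunk 2: at line 4 remove [ebry,cun,kdyj] add [grch,sphnl,pfepv] -> 14 lines: qifg qwek voie uxbh rchlv grch sphnl pfepv iszt vzfk pef mzuw afm dson
Hunk 3: at line 4 remove [rchlv] add [yer,jit] -> 15 lines: qifg qwek voie uxbh yer jit grch sphnl pfepv iszt vzfk pef mzuw afm dson
Final line count: 15

Answer: 15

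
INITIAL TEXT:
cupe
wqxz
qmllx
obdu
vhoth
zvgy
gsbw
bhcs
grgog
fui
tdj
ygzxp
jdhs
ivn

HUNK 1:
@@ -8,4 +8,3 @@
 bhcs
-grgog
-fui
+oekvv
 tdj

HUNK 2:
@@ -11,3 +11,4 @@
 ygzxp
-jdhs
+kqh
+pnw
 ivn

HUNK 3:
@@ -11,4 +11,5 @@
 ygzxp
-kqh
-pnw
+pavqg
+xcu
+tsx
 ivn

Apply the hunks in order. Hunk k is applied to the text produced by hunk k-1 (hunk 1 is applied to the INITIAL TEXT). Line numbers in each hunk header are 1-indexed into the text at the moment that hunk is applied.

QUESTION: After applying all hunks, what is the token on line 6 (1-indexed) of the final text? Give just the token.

Hunk 1: at line 8 remove [grgog,fui] add [oekvv] -> 13 lines: cupe wqxz qmllx obdu vhoth zvgy gsbw bhcs oekvv tdj ygzxp jdhs ivn
Hunk 2: at line 11 remove [jdhs] add [kqh,pnw] -> 14 lines: cupe wqxz qmllx obdu vhoth zvgy gsbw bhcs oekvv tdj ygzxp kqh pnw ivn
Hunk 3: at line 11 remove [kqh,pnw] add [pavqg,xcu,tsx] -> 15 lines: cupe wqxz qmllx obdu vhoth zvgy gsbw bhcs oekvv tdj ygzxp pavqg xcu tsx ivn
Final line 6: zvgy

Answer: zvgy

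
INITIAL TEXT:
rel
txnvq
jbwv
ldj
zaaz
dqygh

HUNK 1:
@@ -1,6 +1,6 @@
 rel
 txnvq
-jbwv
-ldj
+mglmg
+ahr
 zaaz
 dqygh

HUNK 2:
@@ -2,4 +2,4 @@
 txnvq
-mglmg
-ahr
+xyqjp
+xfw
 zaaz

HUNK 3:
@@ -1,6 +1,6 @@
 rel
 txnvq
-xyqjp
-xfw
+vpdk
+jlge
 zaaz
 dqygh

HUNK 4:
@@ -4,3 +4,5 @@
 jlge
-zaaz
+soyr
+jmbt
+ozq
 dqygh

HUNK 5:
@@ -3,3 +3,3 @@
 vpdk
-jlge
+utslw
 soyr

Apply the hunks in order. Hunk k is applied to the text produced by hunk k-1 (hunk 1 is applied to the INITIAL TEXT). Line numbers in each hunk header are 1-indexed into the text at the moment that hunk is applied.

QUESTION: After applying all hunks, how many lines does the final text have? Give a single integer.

Answer: 8

Derivation:
Hunk 1: at line 1 remove [jbwv,ldj] add [mglmg,ahr] -> 6 lines: rel txnvq mglmg ahr zaaz dqygh
Hunk 2: at line 2 remove [mglmg,ahr] add [xyqjp,xfw] -> 6 lines: rel txnvq xyqjp xfw zaaz dqygh
Hunk 3: at line 1 remove [xyqjp,xfw] add [vpdk,jlge] -> 6 lines: rel txnvq vpdk jlge zaaz dqygh
Hunk 4: at line 4 remove [zaaz] add [soyr,jmbt,ozq] -> 8 lines: rel txnvq vpdk jlge soyr jmbt ozq dqygh
Hunk 5: at line 3 remove [jlge] add [utslw] -> 8 lines: rel txnvq vpdk utslw soyr jmbt ozq dqygh
Final line count: 8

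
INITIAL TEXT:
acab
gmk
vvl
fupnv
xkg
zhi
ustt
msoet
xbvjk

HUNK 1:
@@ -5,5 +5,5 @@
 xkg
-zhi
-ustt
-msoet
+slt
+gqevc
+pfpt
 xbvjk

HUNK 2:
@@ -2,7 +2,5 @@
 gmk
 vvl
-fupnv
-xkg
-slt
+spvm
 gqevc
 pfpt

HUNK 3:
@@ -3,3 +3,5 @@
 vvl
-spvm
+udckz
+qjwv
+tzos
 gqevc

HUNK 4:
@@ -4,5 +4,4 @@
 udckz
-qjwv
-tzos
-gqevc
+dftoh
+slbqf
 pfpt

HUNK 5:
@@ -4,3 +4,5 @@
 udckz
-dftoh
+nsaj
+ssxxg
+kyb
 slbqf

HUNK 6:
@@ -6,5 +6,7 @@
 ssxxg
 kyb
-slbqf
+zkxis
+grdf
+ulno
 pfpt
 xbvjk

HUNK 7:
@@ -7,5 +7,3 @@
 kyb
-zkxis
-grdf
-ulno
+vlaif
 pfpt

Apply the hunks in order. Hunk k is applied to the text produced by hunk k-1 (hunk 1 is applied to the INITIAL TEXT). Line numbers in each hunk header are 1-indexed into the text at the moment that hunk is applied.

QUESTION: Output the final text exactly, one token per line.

Answer: acab
gmk
vvl
udckz
nsaj
ssxxg
kyb
vlaif
pfpt
xbvjk

Derivation:
Hunk 1: at line 5 remove [zhi,ustt,msoet] add [slt,gqevc,pfpt] -> 9 lines: acab gmk vvl fupnv xkg slt gqevc pfpt xbvjk
Hunk 2: at line 2 remove [fupnv,xkg,slt] add [spvm] -> 7 lines: acab gmk vvl spvm gqevc pfpt xbvjk
Hunk 3: at line 3 remove [spvm] add [udckz,qjwv,tzos] -> 9 lines: acab gmk vvl udckz qjwv tzos gqevc pfpt xbvjk
Hunk 4: at line 4 remove [qjwv,tzos,gqevc] add [dftoh,slbqf] -> 8 lines: acab gmk vvl udckz dftoh slbqf pfpt xbvjk
Hunk 5: at line 4 remove [dftoh] add [nsaj,ssxxg,kyb] -> 10 lines: acab gmk vvl udckz nsaj ssxxg kyb slbqf pfpt xbvjk
Hunk 6: at line 6 remove [slbqf] add [zkxis,grdf,ulno] -> 12 lines: acab gmk vvl udckz nsaj ssxxg kyb zkxis grdf ulno pfpt xbvjk
Hunk 7: at line 7 remove [zkxis,grdf,ulno] add [vlaif] -> 10 lines: acab gmk vvl udckz nsaj ssxxg kyb vlaif pfpt xbvjk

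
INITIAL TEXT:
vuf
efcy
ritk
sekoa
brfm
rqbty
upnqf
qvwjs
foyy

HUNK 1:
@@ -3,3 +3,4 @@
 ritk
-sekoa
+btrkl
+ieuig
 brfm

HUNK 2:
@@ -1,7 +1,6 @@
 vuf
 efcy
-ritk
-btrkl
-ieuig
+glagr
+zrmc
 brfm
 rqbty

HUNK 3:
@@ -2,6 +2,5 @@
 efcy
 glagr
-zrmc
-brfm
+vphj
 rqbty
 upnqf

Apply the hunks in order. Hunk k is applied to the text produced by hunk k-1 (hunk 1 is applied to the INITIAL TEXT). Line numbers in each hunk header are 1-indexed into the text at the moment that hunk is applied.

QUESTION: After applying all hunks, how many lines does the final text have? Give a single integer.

Answer: 8

Derivation:
Hunk 1: at line 3 remove [sekoa] add [btrkl,ieuig] -> 10 lines: vuf efcy ritk btrkl ieuig brfm rqbty upnqf qvwjs foyy
Hunk 2: at line 1 remove [ritk,btrkl,ieuig] add [glagr,zrmc] -> 9 lines: vuf efcy glagr zrmc brfm rqbty upnqf qvwjs foyy
Hunk 3: at line 2 remove [zrmc,brfm] add [vphj] -> 8 lines: vuf efcy glagr vphj rqbty upnqf qvwjs foyy
Final line count: 8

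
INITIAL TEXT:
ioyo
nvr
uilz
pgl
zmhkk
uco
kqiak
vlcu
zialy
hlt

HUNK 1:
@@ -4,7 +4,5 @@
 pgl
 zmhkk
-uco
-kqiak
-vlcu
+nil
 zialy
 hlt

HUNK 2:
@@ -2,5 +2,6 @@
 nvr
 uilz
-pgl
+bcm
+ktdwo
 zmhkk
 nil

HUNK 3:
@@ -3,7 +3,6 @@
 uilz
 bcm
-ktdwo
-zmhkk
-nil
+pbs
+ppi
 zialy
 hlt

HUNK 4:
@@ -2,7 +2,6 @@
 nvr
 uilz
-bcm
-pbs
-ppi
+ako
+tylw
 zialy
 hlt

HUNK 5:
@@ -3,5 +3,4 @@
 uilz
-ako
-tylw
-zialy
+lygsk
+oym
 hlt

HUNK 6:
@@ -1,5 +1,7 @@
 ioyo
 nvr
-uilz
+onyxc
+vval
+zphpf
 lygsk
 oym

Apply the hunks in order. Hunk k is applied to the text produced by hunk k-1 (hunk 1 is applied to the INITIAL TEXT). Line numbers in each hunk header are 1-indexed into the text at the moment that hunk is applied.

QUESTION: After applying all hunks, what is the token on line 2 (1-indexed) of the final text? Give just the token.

Hunk 1: at line 4 remove [uco,kqiak,vlcu] add [nil] -> 8 lines: ioyo nvr uilz pgl zmhkk nil zialy hlt
Hunk 2: at line 2 remove [pgl] add [bcm,ktdwo] -> 9 lines: ioyo nvr uilz bcm ktdwo zmhkk nil zialy hlt
Hunk 3: at line 3 remove [ktdwo,zmhkk,nil] add [pbs,ppi] -> 8 lines: ioyo nvr uilz bcm pbs ppi zialy hlt
Hunk 4: at line 2 remove [bcm,pbs,ppi] add [ako,tylw] -> 7 lines: ioyo nvr uilz ako tylw zialy hlt
Hunk 5: at line 3 remove [ako,tylw,zialy] add [lygsk,oym] -> 6 lines: ioyo nvr uilz lygsk oym hlt
Hunk 6: at line 1 remove [uilz] add [onyxc,vval,zphpf] -> 8 lines: ioyo nvr onyxc vval zphpf lygsk oym hlt
Final line 2: nvr

Answer: nvr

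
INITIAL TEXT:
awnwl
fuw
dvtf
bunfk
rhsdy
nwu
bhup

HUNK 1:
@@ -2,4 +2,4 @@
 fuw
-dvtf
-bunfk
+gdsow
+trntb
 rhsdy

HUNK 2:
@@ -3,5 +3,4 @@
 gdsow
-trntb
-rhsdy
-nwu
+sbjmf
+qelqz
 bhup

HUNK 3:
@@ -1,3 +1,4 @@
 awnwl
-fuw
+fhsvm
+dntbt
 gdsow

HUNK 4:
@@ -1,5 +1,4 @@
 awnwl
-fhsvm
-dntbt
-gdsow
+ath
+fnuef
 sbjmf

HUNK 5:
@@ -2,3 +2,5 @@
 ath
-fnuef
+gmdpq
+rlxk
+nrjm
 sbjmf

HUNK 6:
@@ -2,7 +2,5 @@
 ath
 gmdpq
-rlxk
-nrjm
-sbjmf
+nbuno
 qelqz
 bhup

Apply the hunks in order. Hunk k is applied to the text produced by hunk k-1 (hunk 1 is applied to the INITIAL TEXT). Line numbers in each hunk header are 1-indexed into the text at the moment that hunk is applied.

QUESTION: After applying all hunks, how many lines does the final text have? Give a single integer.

Hunk 1: at line 2 remove [dvtf,bunfk] add [gdsow,trntb] -> 7 lines: awnwl fuw gdsow trntb rhsdy nwu bhup
Hunk 2: at line 3 remove [trntb,rhsdy,nwu] add [sbjmf,qelqz] -> 6 lines: awnwl fuw gdsow sbjmf qelqz bhup
Hunk 3: at line 1 remove [fuw] add [fhsvm,dntbt] -> 7 lines: awnwl fhsvm dntbt gdsow sbjmf qelqz bhup
Hunk 4: at line 1 remove [fhsvm,dntbt,gdsow] add [ath,fnuef] -> 6 lines: awnwl ath fnuef sbjmf qelqz bhup
Hunk 5: at line 2 remove [fnuef] add [gmdpq,rlxk,nrjm] -> 8 lines: awnwl ath gmdpq rlxk nrjm sbjmf qelqz bhup
Hunk 6: at line 2 remove [rlxk,nrjm,sbjmf] add [nbuno] -> 6 lines: awnwl ath gmdpq nbuno qelqz bhup
Final line count: 6

Answer: 6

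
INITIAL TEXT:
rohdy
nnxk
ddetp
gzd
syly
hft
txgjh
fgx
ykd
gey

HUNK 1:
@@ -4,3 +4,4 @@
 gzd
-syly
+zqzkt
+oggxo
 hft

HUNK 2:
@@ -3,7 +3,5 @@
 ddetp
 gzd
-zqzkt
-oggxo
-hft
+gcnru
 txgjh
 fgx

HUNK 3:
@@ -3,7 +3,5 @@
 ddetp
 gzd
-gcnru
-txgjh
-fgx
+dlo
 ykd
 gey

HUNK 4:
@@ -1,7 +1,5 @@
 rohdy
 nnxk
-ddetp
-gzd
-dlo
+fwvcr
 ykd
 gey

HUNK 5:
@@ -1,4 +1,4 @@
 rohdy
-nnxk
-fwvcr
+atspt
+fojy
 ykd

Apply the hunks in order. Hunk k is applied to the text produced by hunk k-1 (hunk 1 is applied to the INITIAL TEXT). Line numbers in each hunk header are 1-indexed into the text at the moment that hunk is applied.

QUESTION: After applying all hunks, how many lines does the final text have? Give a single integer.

Hunk 1: at line 4 remove [syly] add [zqzkt,oggxo] -> 11 lines: rohdy nnxk ddetp gzd zqzkt oggxo hft txgjh fgx ykd gey
Hunk 2: at line 3 remove [zqzkt,oggxo,hft] add [gcnru] -> 9 lines: rohdy nnxk ddetp gzd gcnru txgjh fgx ykd gey
Hunk 3: at line 3 remove [gcnru,txgjh,fgx] add [dlo] -> 7 lines: rohdy nnxk ddetp gzd dlo ykd gey
Hunk 4: at line 1 remove [ddetp,gzd,dlo] add [fwvcr] -> 5 lines: rohdy nnxk fwvcr ykd gey
Hunk 5: at line 1 remove [nnxk,fwvcr] add [atspt,fojy] -> 5 lines: rohdy atspt fojy ykd gey
Final line count: 5

Answer: 5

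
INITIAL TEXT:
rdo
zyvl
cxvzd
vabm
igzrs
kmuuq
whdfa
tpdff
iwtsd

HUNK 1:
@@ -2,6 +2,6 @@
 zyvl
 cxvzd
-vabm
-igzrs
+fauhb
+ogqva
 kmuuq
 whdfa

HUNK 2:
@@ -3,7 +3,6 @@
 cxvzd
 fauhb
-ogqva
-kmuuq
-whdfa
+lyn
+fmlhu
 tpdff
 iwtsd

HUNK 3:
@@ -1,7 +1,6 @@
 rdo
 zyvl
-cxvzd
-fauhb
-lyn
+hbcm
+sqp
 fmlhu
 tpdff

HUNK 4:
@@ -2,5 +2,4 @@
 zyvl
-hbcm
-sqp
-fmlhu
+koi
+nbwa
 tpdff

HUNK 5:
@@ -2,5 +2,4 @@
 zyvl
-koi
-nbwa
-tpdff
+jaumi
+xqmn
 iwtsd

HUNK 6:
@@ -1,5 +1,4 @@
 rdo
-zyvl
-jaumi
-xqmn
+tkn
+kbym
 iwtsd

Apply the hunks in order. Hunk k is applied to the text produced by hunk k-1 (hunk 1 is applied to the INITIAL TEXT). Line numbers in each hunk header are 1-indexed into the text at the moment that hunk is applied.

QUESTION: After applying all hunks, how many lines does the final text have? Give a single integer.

Answer: 4

Derivation:
Hunk 1: at line 2 remove [vabm,igzrs] add [fauhb,ogqva] -> 9 lines: rdo zyvl cxvzd fauhb ogqva kmuuq whdfa tpdff iwtsd
Hunk 2: at line 3 remove [ogqva,kmuuq,whdfa] add [lyn,fmlhu] -> 8 lines: rdo zyvl cxvzd fauhb lyn fmlhu tpdff iwtsd
Hunk 3: at line 1 remove [cxvzd,fauhb,lyn] add [hbcm,sqp] -> 7 lines: rdo zyvl hbcm sqp fmlhu tpdff iwtsd
Hunk 4: at line 2 remove [hbcm,sqp,fmlhu] add [koi,nbwa] -> 6 lines: rdo zyvl koi nbwa tpdff iwtsd
Hunk 5: at line 2 remove [koi,nbwa,tpdff] add [jaumi,xqmn] -> 5 lines: rdo zyvl jaumi xqmn iwtsd
Hunk 6: at line 1 remove [zyvl,jaumi,xqmn] add [tkn,kbym] -> 4 lines: rdo tkn kbym iwtsd
Final line count: 4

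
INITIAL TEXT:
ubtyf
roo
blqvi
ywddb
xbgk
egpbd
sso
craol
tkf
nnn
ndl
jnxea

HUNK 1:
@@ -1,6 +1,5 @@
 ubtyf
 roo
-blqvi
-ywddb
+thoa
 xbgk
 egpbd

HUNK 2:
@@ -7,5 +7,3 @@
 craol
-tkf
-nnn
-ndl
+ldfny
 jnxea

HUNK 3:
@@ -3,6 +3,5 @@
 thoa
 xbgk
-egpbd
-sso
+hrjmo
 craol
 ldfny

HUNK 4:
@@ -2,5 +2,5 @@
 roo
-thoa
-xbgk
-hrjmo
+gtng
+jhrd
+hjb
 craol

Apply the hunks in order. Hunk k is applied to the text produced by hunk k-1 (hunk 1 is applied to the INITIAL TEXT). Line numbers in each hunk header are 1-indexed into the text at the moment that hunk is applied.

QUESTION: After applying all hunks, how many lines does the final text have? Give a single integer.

Answer: 8

Derivation:
Hunk 1: at line 1 remove [blqvi,ywddb] add [thoa] -> 11 lines: ubtyf roo thoa xbgk egpbd sso craol tkf nnn ndl jnxea
Hunk 2: at line 7 remove [tkf,nnn,ndl] add [ldfny] -> 9 lines: ubtyf roo thoa xbgk egpbd sso craol ldfny jnxea
Hunk 3: at line 3 remove [egpbd,sso] add [hrjmo] -> 8 lines: ubtyf roo thoa xbgk hrjmo craol ldfny jnxea
Hunk 4: at line 2 remove [thoa,xbgk,hrjmo] add [gtng,jhrd,hjb] -> 8 lines: ubtyf roo gtng jhrd hjb craol ldfny jnxea
Final line count: 8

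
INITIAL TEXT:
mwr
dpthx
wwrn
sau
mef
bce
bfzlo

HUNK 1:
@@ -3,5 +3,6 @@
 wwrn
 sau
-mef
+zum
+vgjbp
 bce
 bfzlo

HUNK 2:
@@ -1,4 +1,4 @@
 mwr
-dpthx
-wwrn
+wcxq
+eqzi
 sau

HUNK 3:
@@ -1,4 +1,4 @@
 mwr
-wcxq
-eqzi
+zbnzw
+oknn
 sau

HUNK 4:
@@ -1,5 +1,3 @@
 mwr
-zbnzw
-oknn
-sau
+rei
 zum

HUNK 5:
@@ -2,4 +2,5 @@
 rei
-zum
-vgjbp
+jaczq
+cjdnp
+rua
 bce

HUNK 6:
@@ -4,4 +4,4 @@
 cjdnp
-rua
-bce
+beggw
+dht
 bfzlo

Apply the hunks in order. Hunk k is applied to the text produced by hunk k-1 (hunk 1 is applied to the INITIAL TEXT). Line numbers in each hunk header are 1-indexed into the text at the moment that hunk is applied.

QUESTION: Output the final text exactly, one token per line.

Answer: mwr
rei
jaczq
cjdnp
beggw
dht
bfzlo

Derivation:
Hunk 1: at line 3 remove [mef] add [zum,vgjbp] -> 8 lines: mwr dpthx wwrn sau zum vgjbp bce bfzlo
Hunk 2: at line 1 remove [dpthx,wwrn] add [wcxq,eqzi] -> 8 lines: mwr wcxq eqzi sau zum vgjbp bce bfzlo
Hunk 3: at line 1 remove [wcxq,eqzi] add [zbnzw,oknn] -> 8 lines: mwr zbnzw oknn sau zum vgjbp bce bfzlo
Hunk 4: at line 1 remove [zbnzw,oknn,sau] add [rei] -> 6 lines: mwr rei zum vgjbp bce bfzlo
Hunk 5: at line 2 remove [zum,vgjbp] add [jaczq,cjdnp,rua] -> 7 lines: mwr rei jaczq cjdnp rua bce bfzlo
Hunk 6: at line 4 remove [rua,bce] add [beggw,dht] -> 7 lines: mwr rei jaczq cjdnp beggw dht bfzlo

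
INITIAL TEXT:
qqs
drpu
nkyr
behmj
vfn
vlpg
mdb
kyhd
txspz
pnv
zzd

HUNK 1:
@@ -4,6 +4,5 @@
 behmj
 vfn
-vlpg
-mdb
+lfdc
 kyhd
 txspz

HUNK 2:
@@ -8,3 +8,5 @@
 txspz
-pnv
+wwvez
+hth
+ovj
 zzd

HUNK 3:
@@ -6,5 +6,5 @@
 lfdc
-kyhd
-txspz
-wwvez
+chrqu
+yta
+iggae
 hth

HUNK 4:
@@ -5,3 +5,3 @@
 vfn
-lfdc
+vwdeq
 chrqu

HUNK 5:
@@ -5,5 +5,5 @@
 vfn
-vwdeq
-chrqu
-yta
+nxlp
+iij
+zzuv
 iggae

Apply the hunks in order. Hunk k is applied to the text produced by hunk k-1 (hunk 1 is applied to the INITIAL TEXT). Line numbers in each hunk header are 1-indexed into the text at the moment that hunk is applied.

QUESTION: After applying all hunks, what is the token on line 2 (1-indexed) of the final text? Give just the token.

Answer: drpu

Derivation:
Hunk 1: at line 4 remove [vlpg,mdb] add [lfdc] -> 10 lines: qqs drpu nkyr behmj vfn lfdc kyhd txspz pnv zzd
Hunk 2: at line 8 remove [pnv] add [wwvez,hth,ovj] -> 12 lines: qqs drpu nkyr behmj vfn lfdc kyhd txspz wwvez hth ovj zzd
Hunk 3: at line 6 remove [kyhd,txspz,wwvez] add [chrqu,yta,iggae] -> 12 lines: qqs drpu nkyr behmj vfn lfdc chrqu yta iggae hth ovj zzd
Hunk 4: at line 5 remove [lfdc] add [vwdeq] -> 12 lines: qqs drpu nkyr behmj vfn vwdeq chrqu yta iggae hth ovj zzd
Hunk 5: at line 5 remove [vwdeq,chrqu,yta] add [nxlp,iij,zzuv] -> 12 lines: qqs drpu nkyr behmj vfn nxlp iij zzuv iggae hth ovj zzd
Final line 2: drpu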